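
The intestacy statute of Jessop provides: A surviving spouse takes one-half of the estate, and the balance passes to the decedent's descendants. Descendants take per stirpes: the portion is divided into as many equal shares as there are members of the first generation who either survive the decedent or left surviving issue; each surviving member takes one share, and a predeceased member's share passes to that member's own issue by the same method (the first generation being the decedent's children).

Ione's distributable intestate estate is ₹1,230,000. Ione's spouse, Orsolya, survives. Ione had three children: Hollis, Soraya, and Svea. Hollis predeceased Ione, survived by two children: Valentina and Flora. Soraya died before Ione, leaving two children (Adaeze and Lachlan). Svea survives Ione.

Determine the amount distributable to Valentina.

Orsolya takes one-half of ₹1,230,000 = ₹615,000. The remaining ₹615,000 passes to the descendants.
The descendants' portion (₹615,000) is divided into 3 shares of ₹205,000: Svea takes ₹205,000; Hollis's ₹205,000 share passes to Hollis's issue; Soraya's ₹205,000 share passes to Soraya's issue.
Hollis's share (₹205,000) is divided into 2 shares of ₹102,500: Valentina and Flora each take ₹102,500.
Soraya's share (₹205,000) is divided into 2 shares of ₹102,500: Adaeze and Lachlan each take ₹102,500.

Valentina receives ₹102,500.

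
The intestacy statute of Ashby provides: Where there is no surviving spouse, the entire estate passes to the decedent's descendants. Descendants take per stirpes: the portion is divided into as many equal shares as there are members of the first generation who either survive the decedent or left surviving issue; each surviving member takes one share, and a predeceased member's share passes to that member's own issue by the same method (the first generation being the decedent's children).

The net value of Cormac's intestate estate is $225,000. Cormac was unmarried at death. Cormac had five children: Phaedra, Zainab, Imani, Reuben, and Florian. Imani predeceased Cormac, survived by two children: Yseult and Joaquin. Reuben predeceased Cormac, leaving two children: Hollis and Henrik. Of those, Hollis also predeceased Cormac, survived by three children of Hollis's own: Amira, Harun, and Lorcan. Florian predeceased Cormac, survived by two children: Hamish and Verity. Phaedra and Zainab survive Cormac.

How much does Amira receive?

The entire $225,000 passes to the descendants.
That amount ($225,000) is divided into 5 shares of $45,000: Phaedra and Zainab each take $45,000; Imani's $45,000 share passes to Imani's issue; Reuben's $45,000 share passes to Reuben's issue; Florian's $45,000 share passes to Florian's issue.
Imani's share ($45,000) is divided into 2 shares of $22,500: Yseult and Joaquin each take $22,500.
Reuben's share ($45,000) is divided into 2 shares of $22,500: Henrik takes $22,500; Hollis's $22,500 share passes to Hollis's issue.
Hollis's share ($22,500) is divided into 3 shares of $7,500: Amira, Harun, and Lorcan each take $7,500.
Florian's share ($45,000) is divided into 2 shares of $22,500: Hamish and Verity each take $22,500.

Amira receives $7,500.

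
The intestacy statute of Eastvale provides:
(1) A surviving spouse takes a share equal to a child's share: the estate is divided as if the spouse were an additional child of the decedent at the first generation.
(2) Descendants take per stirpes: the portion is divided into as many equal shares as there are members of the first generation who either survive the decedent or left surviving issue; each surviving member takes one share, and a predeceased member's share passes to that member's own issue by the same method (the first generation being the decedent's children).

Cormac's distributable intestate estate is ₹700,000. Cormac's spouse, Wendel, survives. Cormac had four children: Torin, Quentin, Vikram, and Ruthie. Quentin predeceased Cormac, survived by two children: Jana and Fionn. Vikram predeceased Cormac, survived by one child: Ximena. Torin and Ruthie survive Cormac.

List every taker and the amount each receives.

The spouse counts as an additional share at the children's level, so there are 5 primary shares of ₹140,000. Wendel takes one such share (₹140,000).
The children's combined portion (₹560,000) is divided into 4 shares of ₹140,000: Torin and Ruthie each take ₹140,000; Quentin's ₹140,000 share passes to Quentin's issue; Vikram's ₹140,000 share passes to Vikram's issue.
Quentin's share (₹140,000) is divided into 2 shares of ₹70,000: Jana and Fionn each take ₹70,000.
Vikram's share (₹140,000) passes entirely to Ximena.

Wendel: ₹140,000; Torin: ₹140,000; Jana: ₹70,000; Fionn: ₹70,000; Ximena: ₹140,000; Ruthie: ₹140,000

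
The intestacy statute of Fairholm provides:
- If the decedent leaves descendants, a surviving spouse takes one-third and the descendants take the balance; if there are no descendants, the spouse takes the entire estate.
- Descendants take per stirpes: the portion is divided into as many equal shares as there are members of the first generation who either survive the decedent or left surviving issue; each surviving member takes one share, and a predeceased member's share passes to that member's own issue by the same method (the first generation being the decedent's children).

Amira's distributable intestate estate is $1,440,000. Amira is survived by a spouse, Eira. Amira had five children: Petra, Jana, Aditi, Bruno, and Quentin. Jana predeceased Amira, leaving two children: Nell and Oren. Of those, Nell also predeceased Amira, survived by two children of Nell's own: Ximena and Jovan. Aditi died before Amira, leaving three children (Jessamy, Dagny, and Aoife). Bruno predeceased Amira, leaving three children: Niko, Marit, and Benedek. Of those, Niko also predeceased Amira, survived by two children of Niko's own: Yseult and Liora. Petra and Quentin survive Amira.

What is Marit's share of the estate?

Eira takes one-third of $1,440,000 = $480,000. The remaining $960,000 passes to the descendants.
The descendants' portion ($960,000) is divided into 5 shares of $192,000: Petra and Quentin each take $192,000; Jana's $192,000 share passes to Jana's issue; Aditi's $192,000 share passes to Aditi's issue; Bruno's $192,000 share passes to Bruno's issue.
Jana's share ($192,000) is divided into 2 shares of $96,000: Oren takes $96,000; Nell's $96,000 share passes to Nell's issue.
Nell's share ($96,000) is divided into 2 shares of $48,000: Ximena and Jovan each take $48,000.
Aditi's share ($192,000) is divided into 3 shares of $64,000: Jessamy, Dagny, and Aoife each take $64,000.
Bruno's share ($192,000) is divided into 3 shares of $64,000: Marit and Benedek each take $64,000; Niko's $64,000 share passes to Niko's issue.
Niko's share ($64,000) is divided into 2 shares of $32,000: Yseult and Liora each take $32,000.

Marit receives $64,000.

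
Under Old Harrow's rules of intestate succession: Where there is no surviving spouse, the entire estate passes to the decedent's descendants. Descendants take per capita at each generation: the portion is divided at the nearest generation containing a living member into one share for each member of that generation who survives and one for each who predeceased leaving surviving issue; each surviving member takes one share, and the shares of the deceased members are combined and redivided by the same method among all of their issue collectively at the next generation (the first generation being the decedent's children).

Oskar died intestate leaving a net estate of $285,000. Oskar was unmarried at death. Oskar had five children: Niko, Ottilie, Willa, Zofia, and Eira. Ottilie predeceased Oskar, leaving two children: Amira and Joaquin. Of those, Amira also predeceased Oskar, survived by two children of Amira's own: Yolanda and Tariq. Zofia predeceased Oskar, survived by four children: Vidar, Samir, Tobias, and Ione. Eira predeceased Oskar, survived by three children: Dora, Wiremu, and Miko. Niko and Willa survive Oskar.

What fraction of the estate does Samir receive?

Samir receives 1/15 of the estate.

The entire $285,000 passes to the descendants.
That amount ($285,000) is divided at the children's generation into 5 shares of $57,000. Niko and Willa each take $57,000. The 3 shares of the deceased (Ottilie, Zofia, and Eira) are combined into a pool of $171,000.
That pool ($171,000) is divided at the grandchildren's generation into 9 shares of $19,000. Joaquin, Vidar, Samir, Tobias, Ione, Dora, Wiremu, and Miko each take $19,000. The remaining share for the deceased Amira ($19,000) is carried to the next generation.
That pool ($19,000) is divided at the great-grandchildren's generation equally among Yolanda and Tariq: $9,500 each.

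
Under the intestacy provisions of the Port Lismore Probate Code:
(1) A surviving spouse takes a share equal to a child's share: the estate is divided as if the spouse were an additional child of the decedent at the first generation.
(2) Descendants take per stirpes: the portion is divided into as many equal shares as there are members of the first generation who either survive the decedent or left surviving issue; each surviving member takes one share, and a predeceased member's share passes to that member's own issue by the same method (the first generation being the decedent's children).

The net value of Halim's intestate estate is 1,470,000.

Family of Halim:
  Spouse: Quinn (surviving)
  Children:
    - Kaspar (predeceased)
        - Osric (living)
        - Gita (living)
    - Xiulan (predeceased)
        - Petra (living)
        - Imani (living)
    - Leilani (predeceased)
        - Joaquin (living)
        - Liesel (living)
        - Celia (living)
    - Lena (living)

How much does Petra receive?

The spouse counts as an additional share at the children's level, so there are 5 primary shares of 294,000. Quinn takes one such share (294,000).
The children's combined portion (1,176,000) is divided into 4 shares of 294,000: Lena takes 294,000; Kaspar's 294,000 share passes to Kaspar's issue; Xiulan's 294,000 share passes to Xiulan's issue; Leilani's 294,000 share passes to Leilani's issue.
Kaspar's share (294,000) is divided into 2 shares of 147,000: Osric and Gita each take 147,000.
Xiulan's share (294,000) is divided into 2 shares of 147,000: Petra and Imani each take 147,000.
Leilani's share (294,000) is divided into 3 shares of 98,000: Joaquin, Liesel, and Celia each take 98,000.

Petra receives 147,000.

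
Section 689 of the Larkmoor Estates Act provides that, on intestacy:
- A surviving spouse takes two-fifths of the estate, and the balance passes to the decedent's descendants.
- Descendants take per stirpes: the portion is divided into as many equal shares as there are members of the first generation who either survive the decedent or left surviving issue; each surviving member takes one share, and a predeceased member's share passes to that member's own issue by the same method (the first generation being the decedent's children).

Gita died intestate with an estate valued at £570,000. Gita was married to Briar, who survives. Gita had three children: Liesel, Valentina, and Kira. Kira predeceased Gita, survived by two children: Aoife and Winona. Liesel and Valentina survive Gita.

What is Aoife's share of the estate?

Briar takes two-fifths of £570,000 = £228,000. The remaining £342,000 passes to the descendants.
The descendants' portion (£342,000) is divided into 3 shares of £114,000: Liesel and Valentina each take £114,000; Kira's £114,000 share passes to Kira's issue.
Kira's share (£114,000) is divided into 2 shares of £57,000: Aoife and Winona each take £57,000.

Aoife receives £57,000.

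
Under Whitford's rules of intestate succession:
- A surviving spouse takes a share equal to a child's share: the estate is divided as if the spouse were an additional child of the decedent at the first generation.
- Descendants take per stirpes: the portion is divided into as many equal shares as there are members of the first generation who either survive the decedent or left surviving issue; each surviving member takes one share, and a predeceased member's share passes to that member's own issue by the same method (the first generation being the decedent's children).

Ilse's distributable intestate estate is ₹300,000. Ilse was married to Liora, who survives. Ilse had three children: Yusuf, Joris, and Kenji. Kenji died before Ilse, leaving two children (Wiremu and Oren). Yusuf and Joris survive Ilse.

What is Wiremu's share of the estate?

The spouse counts as an additional share at the children's level, so there are 4 primary shares of ₹75,000. Liora takes one such share (₹75,000).
The children's combined portion (₹225,000) is divided into 3 shares of ₹75,000: Yusuf and Joris each take ₹75,000; Kenji's ₹75,000 share passes to Kenji's issue.
Kenji's share (₹75,000) is divided into 2 shares of ₹37,500: Wiremu and Oren each take ₹37,500.

Wiremu receives ₹37,500.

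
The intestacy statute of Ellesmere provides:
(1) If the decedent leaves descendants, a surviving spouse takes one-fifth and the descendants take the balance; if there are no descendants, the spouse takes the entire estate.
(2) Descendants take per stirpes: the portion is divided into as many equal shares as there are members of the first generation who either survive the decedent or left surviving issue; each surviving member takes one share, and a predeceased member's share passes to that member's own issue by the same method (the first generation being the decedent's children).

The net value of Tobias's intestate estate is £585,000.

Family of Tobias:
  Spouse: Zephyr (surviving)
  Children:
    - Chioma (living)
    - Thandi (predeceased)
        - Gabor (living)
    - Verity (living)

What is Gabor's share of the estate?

Zephyr takes one-fifth of £585,000 = £117,000. The remaining £468,000 passes to the descendants.
The descendants' portion (£468,000) is divided into 3 shares of £156,000: Chioma and Verity each take £156,000; Thandi's £156,000 share passes to Thandi's issue.
Thandi's share (£156,000) passes entirely to Gabor.

Gabor receives £156,000.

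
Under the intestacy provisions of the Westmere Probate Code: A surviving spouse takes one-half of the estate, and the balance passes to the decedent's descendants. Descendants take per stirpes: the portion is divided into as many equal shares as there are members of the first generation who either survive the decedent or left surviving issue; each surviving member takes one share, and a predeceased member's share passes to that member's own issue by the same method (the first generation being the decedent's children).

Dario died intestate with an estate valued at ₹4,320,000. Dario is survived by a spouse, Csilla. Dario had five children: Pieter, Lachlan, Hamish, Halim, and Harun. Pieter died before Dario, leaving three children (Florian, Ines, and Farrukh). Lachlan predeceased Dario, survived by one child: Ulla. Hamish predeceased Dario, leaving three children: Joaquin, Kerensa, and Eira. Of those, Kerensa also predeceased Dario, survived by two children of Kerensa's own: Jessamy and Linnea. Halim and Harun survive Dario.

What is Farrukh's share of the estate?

Farrukh receives ₹144,000.

Csilla takes one-half of ₹4,320,000 = ₹2,160,000. The remaining ₹2,160,000 passes to the descendants.
The descendants' portion (₹2,160,000) is divided into 5 shares of ₹432,000: Halim and Harun each take ₹432,000; Pieter's ₹432,000 share passes to Pieter's issue; Lachlan's ₹432,000 share passes to Lachlan's issue; Hamish's ₹432,000 share passes to Hamish's issue.
Pieter's share (₹432,000) is divided into 3 shares of ₹144,000: Florian, Ines, and Farrukh each take ₹144,000.
Lachlan's share (₹432,000) passes entirely to Ulla.
Hamish's share (₹432,000) is divided into 3 shares of ₹144,000: Joaquin and Eira each take ₹144,000; Kerensa's ₹144,000 share passes to Kerensa's issue.
Kerensa's share (₹144,000) is divided into 2 shares of ₹72,000: Jessamy and Linnea each take ₹72,000.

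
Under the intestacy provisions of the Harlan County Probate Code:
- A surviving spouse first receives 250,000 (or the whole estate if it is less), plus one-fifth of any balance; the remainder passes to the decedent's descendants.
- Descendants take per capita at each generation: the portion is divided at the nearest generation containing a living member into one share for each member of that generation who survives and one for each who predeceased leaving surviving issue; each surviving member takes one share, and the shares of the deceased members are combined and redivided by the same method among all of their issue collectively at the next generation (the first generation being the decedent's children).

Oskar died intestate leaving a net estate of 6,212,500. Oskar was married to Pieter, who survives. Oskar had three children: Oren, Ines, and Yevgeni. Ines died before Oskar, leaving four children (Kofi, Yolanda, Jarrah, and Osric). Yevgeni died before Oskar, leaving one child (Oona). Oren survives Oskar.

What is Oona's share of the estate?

Pieter first takes 250,000, leaving a balance of 5,962,500. Pieter then takes one-fifth of the balance (1,192,500), for a total of 1,442,500. The remaining 4,770,000 passes to the descendants.
The descendants' portion (4,770,000) is divided at the children's generation into 3 shares of 1,590,000. Oren takes 1,590,000. The 2 shares of the deceased (Ines and Yevgeni) are combined into a pool of 3,180,000.
That pool (3,180,000) is divided at the grandchildren's generation equally among Kofi, Yolanda, Jarrah, Osric, and Oona: 636,000 each.

Oona receives 636,000.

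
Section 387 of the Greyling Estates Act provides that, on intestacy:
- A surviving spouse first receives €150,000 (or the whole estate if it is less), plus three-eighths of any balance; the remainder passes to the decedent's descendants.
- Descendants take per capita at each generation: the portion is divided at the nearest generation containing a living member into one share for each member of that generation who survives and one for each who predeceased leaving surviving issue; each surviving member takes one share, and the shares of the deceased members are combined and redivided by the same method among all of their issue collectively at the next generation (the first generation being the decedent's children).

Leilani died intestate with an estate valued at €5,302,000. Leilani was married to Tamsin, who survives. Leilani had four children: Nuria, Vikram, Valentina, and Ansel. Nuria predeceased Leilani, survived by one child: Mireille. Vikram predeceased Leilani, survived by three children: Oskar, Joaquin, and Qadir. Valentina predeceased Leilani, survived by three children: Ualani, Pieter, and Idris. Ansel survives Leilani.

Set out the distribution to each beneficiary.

Tamsin: €2,082,000; Mireille: €345,000; Oskar: €345,000; Joaquin: €345,000; Qadir: €345,000; Ualani: €345,000; Pieter: €345,000; Idris: €345,000; Ansel: €805,000

Tamsin first takes €150,000, leaving a balance of €5,152,000. Tamsin then takes three-eighths of the balance (€1,932,000), for a total of €2,082,000. The remaining €3,220,000 passes to the descendants.
The descendants' portion (€3,220,000) is divided at the children's generation into 4 shares of €805,000. Ansel takes €805,000. The 3 shares of the deceased (Nuria, Vikram, and Valentina) are combined into a pool of €2,415,000.
That pool (€2,415,000) is divided at the grandchildren's generation equally among Mireille, Oskar, Joaquin, Qadir, Ualani, Pieter, and Idris: €345,000 each.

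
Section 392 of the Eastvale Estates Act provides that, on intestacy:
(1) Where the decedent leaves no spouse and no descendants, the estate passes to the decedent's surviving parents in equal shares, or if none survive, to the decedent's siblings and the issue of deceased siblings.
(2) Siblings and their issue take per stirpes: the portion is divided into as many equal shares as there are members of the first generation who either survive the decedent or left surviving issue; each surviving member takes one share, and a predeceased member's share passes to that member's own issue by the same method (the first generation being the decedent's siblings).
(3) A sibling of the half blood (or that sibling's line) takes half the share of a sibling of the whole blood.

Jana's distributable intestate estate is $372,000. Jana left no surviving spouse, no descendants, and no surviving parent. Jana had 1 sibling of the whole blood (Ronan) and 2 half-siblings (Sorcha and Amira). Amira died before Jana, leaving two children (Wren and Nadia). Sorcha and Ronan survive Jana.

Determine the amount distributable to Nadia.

The entire $372,000 passes to the siblings and their issue.
Counting each half-blood sibling's line as half a unit, there are 2 units in $372,000, so one unit is $186,000. Whole-blood lines (Ronan) take $186,000 each; half-blood lines (Sorcha and Amira) take $93,000 each.
Amira's share ($93,000) is divided into 2 shares of $46,500: Wren and Nadia each take $46,500.

Nadia receives $46,500.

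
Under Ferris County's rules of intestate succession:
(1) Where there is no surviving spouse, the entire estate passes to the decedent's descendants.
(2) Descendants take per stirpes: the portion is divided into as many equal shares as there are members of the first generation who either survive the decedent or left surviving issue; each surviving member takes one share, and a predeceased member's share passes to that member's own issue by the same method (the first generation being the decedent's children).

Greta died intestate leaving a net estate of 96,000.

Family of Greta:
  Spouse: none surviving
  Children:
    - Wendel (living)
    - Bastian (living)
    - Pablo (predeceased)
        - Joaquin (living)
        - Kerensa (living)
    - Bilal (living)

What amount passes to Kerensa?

Kerensa receives 12,000.

The entire 96,000 passes to the descendants.
That amount (96,000) is divided into 4 shares of 24,000: Wendel, Bastian, and Bilal each take 24,000; Pablo's 24,000 share passes to Pablo's issue.
Pablo's share (24,000) is divided into 2 shares of 12,000: Joaquin and Kerensa each take 12,000.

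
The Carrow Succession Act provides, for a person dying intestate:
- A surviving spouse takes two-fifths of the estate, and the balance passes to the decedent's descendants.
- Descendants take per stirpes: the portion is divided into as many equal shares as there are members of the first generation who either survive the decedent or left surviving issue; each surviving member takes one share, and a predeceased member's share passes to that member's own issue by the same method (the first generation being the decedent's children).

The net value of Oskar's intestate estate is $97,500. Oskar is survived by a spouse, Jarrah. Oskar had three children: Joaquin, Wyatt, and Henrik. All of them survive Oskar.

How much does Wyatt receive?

Jarrah takes two-fifths of $97,500 = $39,000. The remaining $58,500 passes to the descendants.
The descendants' portion ($58,500) is divided into 3 shares of $19,500: Joaquin, Wyatt, and Henrik each take $19,500.

Wyatt receives $19,500.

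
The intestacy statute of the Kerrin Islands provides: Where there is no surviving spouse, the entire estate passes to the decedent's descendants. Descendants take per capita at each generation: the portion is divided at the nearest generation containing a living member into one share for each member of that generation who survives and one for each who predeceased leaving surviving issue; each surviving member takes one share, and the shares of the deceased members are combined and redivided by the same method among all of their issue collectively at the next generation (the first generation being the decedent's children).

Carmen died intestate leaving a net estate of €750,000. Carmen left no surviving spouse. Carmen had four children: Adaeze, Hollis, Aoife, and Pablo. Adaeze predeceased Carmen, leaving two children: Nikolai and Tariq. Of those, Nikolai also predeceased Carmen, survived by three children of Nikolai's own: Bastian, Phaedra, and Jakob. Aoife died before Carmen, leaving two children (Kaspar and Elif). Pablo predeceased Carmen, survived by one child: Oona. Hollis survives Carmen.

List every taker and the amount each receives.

The entire €750,000 passes to the descendants.
That amount (€750,000) is divided at the children's generation into 4 shares of €187,500. Hollis takes €187,500. The 3 shares of the deceased (Adaeze, Aoife, and Pablo) are combined into a pool of €562,500.
That pool (€562,500) is divided at the grandchildren's generation into 5 shares of €112,500. Tariq, Kaspar, Elif, and Oona each take €112,500. The remaining share for the deceased Nikolai (€112,500) is carried to the next generation.
That pool (€112,500) is divided at the great-grandchildren's generation equally among Bastian, Phaedra, and Jakob: €37,500 each.

Bastian: €37,500; Phaedra: €37,500; Jakob: €37,500; Tariq: €112,500; Hollis: €187,500; Kaspar: €112,500; Elif: €112,500; Oona: €112,500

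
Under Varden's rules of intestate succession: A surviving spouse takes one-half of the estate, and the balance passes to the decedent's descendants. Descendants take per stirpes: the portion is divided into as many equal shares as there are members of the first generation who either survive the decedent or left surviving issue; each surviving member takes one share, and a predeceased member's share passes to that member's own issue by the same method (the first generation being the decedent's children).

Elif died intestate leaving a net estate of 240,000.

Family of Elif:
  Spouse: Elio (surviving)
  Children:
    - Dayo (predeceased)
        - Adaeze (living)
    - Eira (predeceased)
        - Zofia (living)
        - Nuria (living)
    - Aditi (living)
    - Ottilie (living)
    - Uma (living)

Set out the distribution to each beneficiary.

Elio takes one-half of 240,000 = 120,000. The remaining 120,000 passes to the descendants.
The descendants' portion (120,000) is divided into 5 shares of 24,000: Aditi, Ottilie, and Uma each take 24,000; Dayo's 24,000 share passes to Dayo's issue; Eira's 24,000 share passes to Eira's issue.
Dayo's share (24,000) passes entirely to Adaeze.
Eira's share (24,000) is divided into 2 shares of 12,000: Zofia and Nuria each take 12,000.

Elio: 120,000; Adaeze: 24,000; Zofia: 12,000; Nuria: 12,000; Aditi: 24,000; Ottilie: 24,000; Uma: 24,000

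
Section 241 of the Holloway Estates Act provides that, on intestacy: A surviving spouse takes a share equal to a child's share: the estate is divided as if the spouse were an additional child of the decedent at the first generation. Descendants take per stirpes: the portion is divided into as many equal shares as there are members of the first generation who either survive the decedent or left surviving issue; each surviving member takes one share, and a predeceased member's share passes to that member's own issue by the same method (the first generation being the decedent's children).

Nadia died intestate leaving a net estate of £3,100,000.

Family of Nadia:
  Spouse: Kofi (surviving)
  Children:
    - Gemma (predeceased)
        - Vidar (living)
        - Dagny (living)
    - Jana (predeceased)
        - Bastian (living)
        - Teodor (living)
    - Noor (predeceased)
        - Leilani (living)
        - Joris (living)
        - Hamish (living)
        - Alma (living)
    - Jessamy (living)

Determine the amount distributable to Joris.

Joris receives £155,000.

The spouse counts as an additional share at the children's level, so there are 5 primary shares of £620,000. Kofi takes one such share (£620,000).
The children's combined portion (£2,480,000) is divided into 4 shares of £620,000: Jessamy takes £620,000; Gemma's £620,000 share passes to Gemma's issue; Jana's £620,000 share passes to Jana's issue; Noor's £620,000 share passes to Noor's issue.
Gemma's share (£620,000) is divided into 2 shares of £310,000: Vidar and Dagny each take £310,000.
Jana's share (£620,000) is divided into 2 shares of £310,000: Bastian and Teodor each take £310,000.
Noor's share (£620,000) is divided into 4 shares of £155,000: Leilani, Joris, Hamish, and Alma each take £155,000.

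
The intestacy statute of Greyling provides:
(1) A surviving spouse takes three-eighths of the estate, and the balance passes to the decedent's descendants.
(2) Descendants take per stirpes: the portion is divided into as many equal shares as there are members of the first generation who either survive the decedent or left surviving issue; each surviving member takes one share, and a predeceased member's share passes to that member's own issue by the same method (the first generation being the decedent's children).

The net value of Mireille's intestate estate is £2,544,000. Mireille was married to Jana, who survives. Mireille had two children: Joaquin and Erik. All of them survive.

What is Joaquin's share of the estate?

Joaquin receives £795,000.

Jana takes three-eighths of £2,544,000 = £954,000. The remaining £1,590,000 passes to the descendants.
The descendants' portion (£1,590,000) is divided into 2 shares of £795,000: Joaquin and Erik each take £795,000.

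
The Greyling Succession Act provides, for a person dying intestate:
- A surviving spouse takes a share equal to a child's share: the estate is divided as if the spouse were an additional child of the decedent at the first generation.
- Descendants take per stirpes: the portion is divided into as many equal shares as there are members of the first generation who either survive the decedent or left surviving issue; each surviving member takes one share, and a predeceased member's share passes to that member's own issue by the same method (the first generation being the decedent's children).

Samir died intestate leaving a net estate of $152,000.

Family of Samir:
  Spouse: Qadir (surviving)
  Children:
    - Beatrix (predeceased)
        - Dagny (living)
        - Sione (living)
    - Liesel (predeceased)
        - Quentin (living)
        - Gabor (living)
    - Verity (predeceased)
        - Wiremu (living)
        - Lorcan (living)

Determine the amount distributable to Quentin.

The spouse counts as an additional share at the children's level, so there are 4 primary shares of $38,000. Qadir takes one such share ($38,000).
The children's combined portion ($114,000) is divided into 3 shares of $38,000: Beatrix's $38,000 share passes to Beatrix's issue; Liesel's $38,000 share passes to Liesel's issue; Verity's $38,000 share passes to Verity's issue.
Beatrix's share ($38,000) is divided into 2 shares of $19,000: Dagny and Sione each take $19,000.
Liesel's share ($38,000) is divided into 2 shares of $19,000: Quentin and Gabor each take $19,000.
Verity's share ($38,000) is divided into 2 shares of $19,000: Wiremu and Lorcan each take $19,000.

Quentin receives $19,000.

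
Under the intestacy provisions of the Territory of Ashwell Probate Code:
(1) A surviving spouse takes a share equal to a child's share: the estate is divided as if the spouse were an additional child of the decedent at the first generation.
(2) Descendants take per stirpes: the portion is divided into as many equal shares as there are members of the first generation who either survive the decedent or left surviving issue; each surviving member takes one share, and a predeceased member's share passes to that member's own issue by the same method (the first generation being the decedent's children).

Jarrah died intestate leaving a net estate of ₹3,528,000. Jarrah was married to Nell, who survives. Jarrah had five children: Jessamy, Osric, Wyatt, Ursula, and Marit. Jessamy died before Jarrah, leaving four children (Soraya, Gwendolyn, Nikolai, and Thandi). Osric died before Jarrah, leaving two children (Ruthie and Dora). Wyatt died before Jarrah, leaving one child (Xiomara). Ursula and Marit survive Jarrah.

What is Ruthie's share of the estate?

Ruthie receives ₹294,000.

The spouse counts as an additional share at the children's level, so there are 6 primary shares of ₹588,000. Nell takes one such share (₹588,000).
The children's combined portion (₹2,940,000) is divided into 5 shares of ₹588,000: Ursula and Marit each take ₹588,000; Jessamy's ₹588,000 share passes to Jessamy's issue; Osric's ₹588,000 share passes to Osric's issue; Wyatt's ₹588,000 share passes to Wyatt's issue.
Jessamy's share (₹588,000) is divided into 4 shares of ₹147,000: Soraya, Gwendolyn, Nikolai, and Thandi each take ₹147,000.
Osric's share (₹588,000) is divided into 2 shares of ₹294,000: Ruthie and Dora each take ₹294,000.
Wyatt's share (₹588,000) passes entirely to Xiomara.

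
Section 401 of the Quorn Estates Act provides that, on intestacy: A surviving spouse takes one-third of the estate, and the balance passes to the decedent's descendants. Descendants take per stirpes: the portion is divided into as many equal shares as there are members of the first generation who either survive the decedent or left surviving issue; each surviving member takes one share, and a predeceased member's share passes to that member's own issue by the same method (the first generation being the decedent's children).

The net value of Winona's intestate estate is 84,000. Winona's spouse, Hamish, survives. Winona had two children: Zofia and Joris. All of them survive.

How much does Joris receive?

Hamish takes one-third of 84,000 = 28,000. The remaining 56,000 passes to the descendants.
The descendants' portion (56,000) is divided into 2 shares of 28,000: Zofia and Joris each take 28,000.

Joris receives 28,000.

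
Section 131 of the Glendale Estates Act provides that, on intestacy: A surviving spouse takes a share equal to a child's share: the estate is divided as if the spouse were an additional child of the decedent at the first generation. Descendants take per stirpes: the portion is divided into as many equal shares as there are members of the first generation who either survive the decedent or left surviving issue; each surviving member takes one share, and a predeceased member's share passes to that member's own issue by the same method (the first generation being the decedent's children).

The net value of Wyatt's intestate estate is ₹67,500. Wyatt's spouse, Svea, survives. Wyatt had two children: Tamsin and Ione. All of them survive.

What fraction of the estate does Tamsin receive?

Tamsin receives 1/3 of the estate.

The spouse counts as an additional share at the children's level, so there are 3 primary shares of ₹22,500. Svea takes one such share (₹22,500).
The children's combined portion (₹45,000) is divided into 2 shares of ₹22,500: Tamsin and Ione each take ₹22,500.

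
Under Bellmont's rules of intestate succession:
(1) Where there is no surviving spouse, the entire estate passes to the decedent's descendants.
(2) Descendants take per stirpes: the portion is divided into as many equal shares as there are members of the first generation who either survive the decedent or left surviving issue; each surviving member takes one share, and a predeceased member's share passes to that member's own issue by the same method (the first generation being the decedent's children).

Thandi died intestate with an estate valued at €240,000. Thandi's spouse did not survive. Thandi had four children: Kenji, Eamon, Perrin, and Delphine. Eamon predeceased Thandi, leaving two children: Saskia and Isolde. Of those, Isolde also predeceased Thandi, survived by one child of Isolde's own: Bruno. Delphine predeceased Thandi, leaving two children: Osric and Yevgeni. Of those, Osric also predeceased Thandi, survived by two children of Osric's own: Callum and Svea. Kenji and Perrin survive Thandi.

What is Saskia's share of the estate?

The entire €240,000 passes to the descendants.
That amount (€240,000) is divided into 4 shares of €60,000: Kenji and Perrin each take €60,000; Eamon's €60,000 share passes to Eamon's issue; Delphine's €60,000 share passes to Delphine's issue.
Eamon's share (€60,000) is divided into 2 shares of €30,000: Saskia takes €30,000; Isolde's €30,000 share passes to Isolde's issue.
Isolde's share (€30,000) passes entirely to Bruno.
Delphine's share (€60,000) is divided into 2 shares of €30,000: Yevgeni takes €30,000; Osric's €30,000 share passes to Osric's issue.
Osric's share (€30,000) is divided into 2 shares of €15,000: Callum and Svea each take €15,000.

Saskia receives €30,000.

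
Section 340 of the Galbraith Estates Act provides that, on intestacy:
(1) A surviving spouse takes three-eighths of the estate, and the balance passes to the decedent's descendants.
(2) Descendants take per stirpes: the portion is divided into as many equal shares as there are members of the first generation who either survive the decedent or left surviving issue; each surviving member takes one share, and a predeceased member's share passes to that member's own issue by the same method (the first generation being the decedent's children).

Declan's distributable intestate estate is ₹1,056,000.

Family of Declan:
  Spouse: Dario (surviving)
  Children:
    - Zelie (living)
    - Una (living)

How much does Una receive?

Dario takes three-eighths of ₹1,056,000 = ₹396,000. The remaining ₹660,000 passes to the descendants.
The descendants' portion (₹660,000) is divided into 2 shares of ₹330,000: Zelie and Una each take ₹330,000.

Una receives ₹330,000.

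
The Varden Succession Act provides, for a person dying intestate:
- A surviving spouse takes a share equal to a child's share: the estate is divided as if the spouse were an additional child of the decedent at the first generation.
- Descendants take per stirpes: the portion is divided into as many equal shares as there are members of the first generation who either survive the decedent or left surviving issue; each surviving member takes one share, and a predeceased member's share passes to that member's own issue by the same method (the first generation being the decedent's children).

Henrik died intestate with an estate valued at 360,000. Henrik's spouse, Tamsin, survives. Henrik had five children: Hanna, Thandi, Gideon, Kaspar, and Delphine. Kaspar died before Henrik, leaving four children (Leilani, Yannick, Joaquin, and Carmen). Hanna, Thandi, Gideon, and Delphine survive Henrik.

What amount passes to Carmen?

Carmen receives 15,000.

The spouse counts as an additional share at the children's level, so there are 6 primary shares of 60,000. Tamsin takes one such share (60,000).
The children's combined portion (300,000) is divided into 5 shares of 60,000: Hanna, Thandi, Gideon, and Delphine each take 60,000; Kaspar's 60,000 share passes to Kaspar's issue.
Kaspar's share (60,000) is divided into 4 shares of 15,000: Leilani, Yannick, Joaquin, and Carmen each take 15,000.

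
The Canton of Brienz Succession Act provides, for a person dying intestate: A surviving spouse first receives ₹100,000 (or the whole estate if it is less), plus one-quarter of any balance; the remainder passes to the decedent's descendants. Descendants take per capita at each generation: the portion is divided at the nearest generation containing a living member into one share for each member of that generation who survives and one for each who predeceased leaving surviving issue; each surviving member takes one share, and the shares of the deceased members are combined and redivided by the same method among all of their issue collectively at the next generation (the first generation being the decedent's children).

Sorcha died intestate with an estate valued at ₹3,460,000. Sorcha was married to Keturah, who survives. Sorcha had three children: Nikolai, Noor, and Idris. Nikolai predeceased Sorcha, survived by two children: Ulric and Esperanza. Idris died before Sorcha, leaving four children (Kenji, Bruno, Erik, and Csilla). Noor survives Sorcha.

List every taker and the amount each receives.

Keturah: ₹940,000; Ulric: ₹280,000; Esperanza: ₹280,000; Noor: ₹840,000; Kenji: ₹280,000; Bruno: ₹280,000; Erik: ₹280,000; Csilla: ₹280,000

Keturah first takes ₹100,000, leaving a balance of ₹3,360,000. Keturah then takes one-quarter of the balance (₹840,000), for a total of ₹940,000. The remaining ₹2,520,000 passes to the descendants.
The descendants' portion (₹2,520,000) is divided at the children's generation into 3 shares of ₹840,000. Noor takes ₹840,000. The 2 shares of the deceased (Nikolai and Idris) are combined into a pool of ₹1,680,000.
That pool (₹1,680,000) is divided at the grandchildren's generation equally among Ulric, Esperanza, Kenji, Bruno, Erik, and Csilla: ₹280,000 each.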